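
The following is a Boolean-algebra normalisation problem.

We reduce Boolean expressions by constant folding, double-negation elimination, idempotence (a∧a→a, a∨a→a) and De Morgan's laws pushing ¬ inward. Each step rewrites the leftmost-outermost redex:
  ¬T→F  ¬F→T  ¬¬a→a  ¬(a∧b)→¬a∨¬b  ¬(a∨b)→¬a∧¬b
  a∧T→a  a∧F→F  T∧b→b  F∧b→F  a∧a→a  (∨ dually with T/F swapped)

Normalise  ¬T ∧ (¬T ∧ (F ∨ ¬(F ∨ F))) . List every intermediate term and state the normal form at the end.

Answer: normal form = F  (in 2 steps)

Derivation:
  start: ¬T ∧ (¬T ∧ (F ∨ ¬(F ∨ F)))
  [1] F ∧ (¬T ∧ (F ∨ ¬(F ∨ F)))
  [2] F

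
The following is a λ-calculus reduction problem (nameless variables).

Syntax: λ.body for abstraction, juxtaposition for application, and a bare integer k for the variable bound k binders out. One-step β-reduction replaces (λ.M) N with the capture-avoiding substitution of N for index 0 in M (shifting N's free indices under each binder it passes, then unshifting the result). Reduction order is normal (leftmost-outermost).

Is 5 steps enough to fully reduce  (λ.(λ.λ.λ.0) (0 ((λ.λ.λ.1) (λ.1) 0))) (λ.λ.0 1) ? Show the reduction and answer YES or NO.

Answer: YES — reaches normal form λ.λ.0 in 2 ≤ 5 steps

Reduction:
  start: (λ.(λ.λ.λ.0) (0 ((λ.λ.λ.1) (λ.1) 0))) (λ.λ.0 1)
  [1] (λ.λ.λ.0) ((λ.λ.0 1) ((λ.λ.λ.1) (λ.λ.λ.0 1) (λ.λ.0 1)))
  [2] λ.λ.0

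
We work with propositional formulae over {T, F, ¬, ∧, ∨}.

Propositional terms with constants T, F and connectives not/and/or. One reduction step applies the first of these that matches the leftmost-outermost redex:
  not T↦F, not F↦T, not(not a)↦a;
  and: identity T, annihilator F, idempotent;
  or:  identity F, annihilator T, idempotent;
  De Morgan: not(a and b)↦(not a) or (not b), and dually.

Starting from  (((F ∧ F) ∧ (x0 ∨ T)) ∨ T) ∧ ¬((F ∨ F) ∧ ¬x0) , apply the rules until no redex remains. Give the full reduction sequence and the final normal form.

  start: (((F ∧ F) ∧ (x0 ∨ T)) ∨ T) ∧ ¬((F ∨ F) ∧ ¬x0)
  step 1: T ∧ ¬((F ∨ F) ∧ ¬x0)
  step 2: ¬((F ∨ F) ∧ ¬x0)
  step 3: ¬(F ∨ F) ∨ ¬¬x0
  step 4: (¬F ∧ ¬F) ∨ ¬¬x0
  step 5: ¬F ∨ ¬¬x0
  step 6: T ∨ ¬¬x0
  step 7: T

Answer: normal form = T  (in 7 steps)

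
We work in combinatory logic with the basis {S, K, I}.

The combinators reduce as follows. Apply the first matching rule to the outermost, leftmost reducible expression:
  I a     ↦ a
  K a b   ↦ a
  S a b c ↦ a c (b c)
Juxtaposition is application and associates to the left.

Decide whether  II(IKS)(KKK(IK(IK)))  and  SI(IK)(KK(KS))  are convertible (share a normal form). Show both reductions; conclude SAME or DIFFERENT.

Answer: DIFFERENT — A ⇓ S, B ⇓ K(KK)

Reduction:
Term A:
  start: II(IKS)(KKK(IK(IK)))
  →1  I(IKS)(KKK(IK(IK)))
  →2  IKS(KKK(IK(IK)))
  →3  KS(KKK(IK(IK)))
  →4  S

Term B:
  start: SI(IK)(KK(KS))
  →1  I(KK(KS))(IK(KK(KS)))
  →2  KK(KS)(IK(KK(KS)))
  →3  K(IK(KK(KS)))
  →4  K(K(KK(KS)))
  →5  K(KK)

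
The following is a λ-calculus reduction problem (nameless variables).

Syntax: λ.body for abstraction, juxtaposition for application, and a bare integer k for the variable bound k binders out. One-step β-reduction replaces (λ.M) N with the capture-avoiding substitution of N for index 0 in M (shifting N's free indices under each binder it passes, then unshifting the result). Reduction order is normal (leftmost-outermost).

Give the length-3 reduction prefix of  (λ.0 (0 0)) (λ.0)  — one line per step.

  start: (λ.0 (0 0)) (λ.0)
  step 1: (λ.0) ((λ.0) (λ.0))
  step 2: (λ.0) (λ.0)
  step 3: λ.0

Answer: after 3 steps: λ.0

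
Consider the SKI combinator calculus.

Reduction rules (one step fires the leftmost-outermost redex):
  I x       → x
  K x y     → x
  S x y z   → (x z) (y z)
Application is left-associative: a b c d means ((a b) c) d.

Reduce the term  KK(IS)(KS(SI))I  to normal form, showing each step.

  start: KK(IS)(KS(SI))I
  →1  K(KS(SI))I
  →2  KS(SI)
  →3  S

Answer: normal form = S  (in 3 steps)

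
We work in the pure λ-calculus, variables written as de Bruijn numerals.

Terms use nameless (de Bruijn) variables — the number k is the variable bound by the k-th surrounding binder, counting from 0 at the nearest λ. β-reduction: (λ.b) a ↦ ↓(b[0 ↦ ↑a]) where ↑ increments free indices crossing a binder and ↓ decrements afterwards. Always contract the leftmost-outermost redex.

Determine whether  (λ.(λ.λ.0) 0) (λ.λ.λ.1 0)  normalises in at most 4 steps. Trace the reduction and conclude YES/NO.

  start: (λ.(λ.λ.0) 0) (λ.λ.λ.1 0)
  [1] (λ.λ.0) (λ.λ.λ.1 0)
  [2] λ.0

Answer: YES — reaches normal form λ.0 in 2 ≤ 4 steps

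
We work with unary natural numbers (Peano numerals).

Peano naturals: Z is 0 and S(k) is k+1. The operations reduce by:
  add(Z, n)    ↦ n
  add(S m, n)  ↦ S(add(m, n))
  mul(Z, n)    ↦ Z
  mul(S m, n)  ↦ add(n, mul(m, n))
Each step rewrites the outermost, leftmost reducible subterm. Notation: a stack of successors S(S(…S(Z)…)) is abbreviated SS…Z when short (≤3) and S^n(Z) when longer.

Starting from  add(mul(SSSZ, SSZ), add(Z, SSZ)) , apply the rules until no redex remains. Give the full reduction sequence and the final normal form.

  start: add(mul(SSSZ, SSZ), add(Z, SSZ))
  step 1: add(add(SSZ, mul(SSZ, SSZ)), add(Z, SSZ))
  step 2: add(S(add(SZ, mul(SSZ, SSZ))), add(Z, SSZ))
  step 3: S(add(add(SZ, mul(SSZ, SSZ)), add(Z, SSZ)))
  step 4: S(add(S(add(Z, mul(SSZ, SSZ))), add(Z, SSZ)))
  step 5: S(S(add(add(Z, mul(SSZ, SSZ)), add(Z, SSZ))))
  step 6: S(S(add(mul(SSZ, SSZ), add(Z, SSZ))))
  step 7: S(S(add(add(SSZ, mul(SZ, SSZ)), add(Z, SSZ))))
  step 8: S(S(add(S(add(SZ, mul(SZ, SSZ))), add(Z, SSZ))))
  step 9: S(S(S(add(add(SZ, mul(SZ, SSZ)), add(Z, SSZ)))))
  step 10: S(S(S(add(S(add(Z, mul(SZ, SSZ))), add(Z, SSZ)))))
  step 11: S(S(S(S(add(add(Z, mul(SZ, SSZ)), add(Z, SSZ))))))
  step 12: S(S(S(S(add(mul(SZ, SSZ), add(Z, SSZ))))))
  step 13: S(S(S(S(add(add(SSZ, mul(Z, SSZ)), add(Z, SSZ))))))
  step 14: S(S(S(S(add(S(add(SZ, mul(Z, SSZ))), add(Z, SSZ))))))
  step 15: S(S(S(S(S(add(add(SZ, mul(Z, SSZ)), add(Z, SSZ)))))))
  step 16: S(S(S(S(S(add(S(add(Z, mul(Z, SSZ))), add(Z, SSZ)))))))
  step 17: S(S(S(S(S(S(add(add(Z, mul(Z, SSZ)), add(Z, SSZ))))))))
  step 18: S(S(S(S(S(S(add(mul(Z, SSZ), add(Z, SSZ))))))))
  step 19: S(S(S(S(S(S(add(Z, add(Z, SSZ))))))))
  step 20: S(S(S(S(S(S(add(Z, SSZ)))))))
  step 21: S^8(Z)

Answer: normal form = S^8(Z)  (in 21 steps)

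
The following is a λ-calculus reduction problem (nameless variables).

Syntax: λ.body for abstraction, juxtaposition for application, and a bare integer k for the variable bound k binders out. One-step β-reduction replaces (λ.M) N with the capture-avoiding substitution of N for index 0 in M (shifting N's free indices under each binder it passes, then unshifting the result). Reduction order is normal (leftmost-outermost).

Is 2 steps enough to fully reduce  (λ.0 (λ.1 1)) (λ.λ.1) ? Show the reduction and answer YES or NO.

  start: (λ.0 (λ.1 1)) (λ.λ.1)
  →1  (λ.λ.1) (λ.(λ.λ.1) (λ.λ.1))
  →2  λ.λ.(λ.λ.1) (λ.λ.1)

Answer: NO — after 2 steps the term is λ.λ.(λ.λ.1) (λ.λ.1), not yet normal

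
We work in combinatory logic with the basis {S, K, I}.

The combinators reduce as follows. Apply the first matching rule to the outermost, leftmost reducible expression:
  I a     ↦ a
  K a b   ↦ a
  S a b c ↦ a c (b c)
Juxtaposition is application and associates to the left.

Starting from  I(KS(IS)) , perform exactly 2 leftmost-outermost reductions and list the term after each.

Answer: after 2 steps: S

Derivation:
  start: I(KS(IS))
  →1  KS(IS)
  →2  S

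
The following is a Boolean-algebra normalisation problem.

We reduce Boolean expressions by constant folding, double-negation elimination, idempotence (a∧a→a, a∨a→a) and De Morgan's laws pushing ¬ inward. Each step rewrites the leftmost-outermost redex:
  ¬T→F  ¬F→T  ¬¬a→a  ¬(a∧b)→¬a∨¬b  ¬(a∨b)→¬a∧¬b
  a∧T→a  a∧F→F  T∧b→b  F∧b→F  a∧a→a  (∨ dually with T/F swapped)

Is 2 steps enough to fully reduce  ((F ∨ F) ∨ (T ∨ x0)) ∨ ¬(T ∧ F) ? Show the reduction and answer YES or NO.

  start: ((F ∨ F) ∨ (T ∨ x0)) ∨ ¬(T ∧ F)
  →1  (F ∨ (T ∨ x0)) ∨ ¬(T ∧ F)
  →2  (T ∨ x0) ∨ ¬(T ∧ F)

Answer: NO — after 2 steps the term is (T ∨ x0) ∨ ¬(T ∧ F), not yet normal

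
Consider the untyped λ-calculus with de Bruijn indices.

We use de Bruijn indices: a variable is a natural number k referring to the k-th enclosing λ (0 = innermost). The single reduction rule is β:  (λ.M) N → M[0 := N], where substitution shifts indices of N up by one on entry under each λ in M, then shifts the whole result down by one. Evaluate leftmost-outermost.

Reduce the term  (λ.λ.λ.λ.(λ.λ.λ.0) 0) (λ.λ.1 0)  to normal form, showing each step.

  start: (λ.λ.λ.λ.(λ.λ.λ.0) 0) (λ.λ.1 0)
  step 1: λ.λ.λ.(λ.λ.λ.0) 0
  step 2: λ.λ.λ.λ.λ.0

Answer: normal form = λ.λ.λ.λ.λ.0  (in 2 steps)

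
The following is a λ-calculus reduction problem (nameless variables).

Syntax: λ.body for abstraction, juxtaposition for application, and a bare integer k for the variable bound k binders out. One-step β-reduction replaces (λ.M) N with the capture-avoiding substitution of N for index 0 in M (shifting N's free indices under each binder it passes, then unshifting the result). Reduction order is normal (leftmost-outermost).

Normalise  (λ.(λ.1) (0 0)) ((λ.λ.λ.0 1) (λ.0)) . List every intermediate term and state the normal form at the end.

Answer: normal form = λ.λ.0 1  (in 3 steps)

Derivation:
  start: (λ.(λ.1) (0 0)) ((λ.λ.λ.0 1) (λ.0))
  [1] (λ.(λ.λ.λ.0 1) (λ.0)) ((λ.λ.λ.0 1) (λ.0) ((λ.λ.λ.0 1) (λ.0)))
  [2] (λ.λ.λ.0 1) (λ.0)
  [3] λ.λ.0 1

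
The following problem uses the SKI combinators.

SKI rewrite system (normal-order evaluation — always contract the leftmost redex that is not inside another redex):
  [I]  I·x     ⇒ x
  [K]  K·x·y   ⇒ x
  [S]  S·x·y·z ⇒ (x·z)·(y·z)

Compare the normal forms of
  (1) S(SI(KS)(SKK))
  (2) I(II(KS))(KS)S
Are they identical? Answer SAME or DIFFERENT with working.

Term A:
  start: S(SI(KS)(SKK))
  step 1: S(I(SKK)(KS(SKK)))
  step 2: S(SKK(KS(SKK)))
  step 3: S(K(KS(SKK))(K(KS(SKK))))
  step 4: S(KS(SKK))
  step 5: SS

Term B:
  start: I(II(KS))(KS)S
  step 1: II(KS)(KS)S
  step 2: I(KS)(KS)S
  step 3: KS(KS)S
  step 4: SS

Answer: SAME — A ⇓ SS, B ⇓ SS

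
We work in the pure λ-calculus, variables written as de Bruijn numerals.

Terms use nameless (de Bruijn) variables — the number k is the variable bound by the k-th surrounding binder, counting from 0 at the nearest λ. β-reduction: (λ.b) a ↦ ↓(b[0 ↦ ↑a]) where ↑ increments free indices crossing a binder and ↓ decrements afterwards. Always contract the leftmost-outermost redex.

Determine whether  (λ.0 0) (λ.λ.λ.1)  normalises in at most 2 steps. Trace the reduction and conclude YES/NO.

Answer: YES — reaches normal form λ.λ.1 in 2 ≤ 2 steps

Working:
  start: (λ.0 0) (λ.λ.λ.1)
  →1  (λ.λ.λ.1) (λ.λ.λ.1)
  →2  λ.λ.1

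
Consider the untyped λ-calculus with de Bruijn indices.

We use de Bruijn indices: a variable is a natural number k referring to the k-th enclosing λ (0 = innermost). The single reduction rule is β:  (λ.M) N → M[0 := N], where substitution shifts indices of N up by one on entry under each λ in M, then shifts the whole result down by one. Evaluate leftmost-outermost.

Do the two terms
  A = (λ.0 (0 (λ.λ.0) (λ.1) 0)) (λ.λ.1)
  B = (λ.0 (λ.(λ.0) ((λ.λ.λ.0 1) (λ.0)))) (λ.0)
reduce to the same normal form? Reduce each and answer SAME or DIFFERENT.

Answer: DIFFERENT — A ⇓ λ.λ.0, B ⇓ λ.λ.λ.0 1

Derivation:
Term A:
  start: (λ.0 (0 (λ.λ.0) (λ.1) 0)) (λ.λ.1)
  step 1: (λ.λ.1) ((λ.λ.1) (λ.λ.0) (λ.λ.λ.1) (λ.λ.1))
  step 2: λ.(λ.λ.1) (λ.λ.0) (λ.λ.λ.1) (λ.λ.1)
  step 3: λ.(λ.λ.λ.0) (λ.λ.λ.1) (λ.λ.1)
  step 4: λ.(λ.λ.0) (λ.λ.1)
  step 5: λ.λ.0

Term B:
  start: (λ.0 (λ.(λ.0) ((λ.λ.λ.0 1) (λ.0)))) (λ.0)
  step 1: (λ.0) (λ.(λ.0) ((λ.λ.λ.0 1) (λ.0)))
  step 2: λ.(λ.0) ((λ.λ.λ.0 1) (λ.0))
  step 3: λ.(λ.λ.λ.0 1) (λ.0)
  step 4: λ.λ.λ.0 1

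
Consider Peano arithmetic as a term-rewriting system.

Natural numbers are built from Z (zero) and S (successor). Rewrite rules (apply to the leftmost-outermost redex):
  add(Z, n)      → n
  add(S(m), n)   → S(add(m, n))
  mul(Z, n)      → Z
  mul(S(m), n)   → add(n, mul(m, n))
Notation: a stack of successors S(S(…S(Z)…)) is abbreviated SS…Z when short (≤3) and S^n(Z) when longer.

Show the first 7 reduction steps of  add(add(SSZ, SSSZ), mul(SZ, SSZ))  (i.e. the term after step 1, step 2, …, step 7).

  start: add(add(SSZ, SSSZ), mul(SZ, SSZ))
  [1] add(S(add(SZ, SSSZ)), mul(SZ, SSZ))
  [2] S(add(add(SZ, SSSZ), mul(SZ, SSZ)))
  [3] S(add(S(add(Z, SSSZ)), mul(SZ, SSZ)))
  [4] S(S(add(add(Z, SSSZ), mul(SZ, SSZ))))
  [5] S(S(add(SSSZ, mul(SZ, SSZ))))
  [6] S(S(S(add(SSZ, mul(SZ, SSZ)))))
  [7] S(S(S(S(add(SZ, mul(SZ, SSZ))))))

Answer: after 7 steps: S(S(S(S(add(SZ, mul(SZ, SSZ))))))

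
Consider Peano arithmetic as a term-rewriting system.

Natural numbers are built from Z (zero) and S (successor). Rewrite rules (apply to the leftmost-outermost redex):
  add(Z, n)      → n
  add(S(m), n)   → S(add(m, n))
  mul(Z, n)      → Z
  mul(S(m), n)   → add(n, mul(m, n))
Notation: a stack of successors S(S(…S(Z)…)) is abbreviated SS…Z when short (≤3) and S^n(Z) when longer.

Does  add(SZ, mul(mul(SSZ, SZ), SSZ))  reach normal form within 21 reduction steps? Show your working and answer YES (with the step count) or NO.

  start: add(SZ, mul(mul(SSZ, SZ), SSZ))
  →1  S(add(Z, mul(mul(SSZ, SZ), SSZ)))
  →2  S(mul(mul(SSZ, SZ), SSZ))
  →3  S(mul(add(SZ, mul(SZ, SZ)), SSZ))
  →4  S(mul(S(add(Z, mul(SZ, SZ))), SSZ))
  →5  S(add(SSZ, mul(add(Z, mul(SZ, SZ)), SSZ)))
  →6  S(S(add(SZ, mul(add(Z, mul(SZ, SZ)), SSZ))))
  →7  S(S(S(add(Z, mul(add(Z, mul(SZ, SZ)), SSZ)))))
  →8  S(S(S(mul(add(Z, mul(SZ, SZ)), SSZ))))
  →9  S(S(S(mul(mul(SZ, SZ), SSZ))))
  →10  S(S(S(mul(add(SZ, mul(Z, SZ)), SSZ))))
  →11  S(S(S(mul(S(add(Z, mul(Z, SZ))), SSZ))))
  →12  S(S(S(add(SSZ, mul(add(Z, mul(Z, SZ)), SSZ)))))
  →13  S(S(S(S(add(SZ, mul(add(Z, mul(Z, SZ)), SSZ))))))
  →14  S(S(S(S(S(add(Z, mul(add(Z, mul(Z, SZ)), SSZ)))))))
  →15  S(S(S(S(S(mul(add(Z, mul(Z, SZ)), SSZ))))))
  →16  S(S(S(S(S(mul(mul(Z, SZ), SSZ))))))
  →17  S(S(S(S(S(mul(Z, SSZ))))))
  →18  S^5(Z)

Answer: YES — reaches normal form S^5(Z) in 18 ≤ 21 steps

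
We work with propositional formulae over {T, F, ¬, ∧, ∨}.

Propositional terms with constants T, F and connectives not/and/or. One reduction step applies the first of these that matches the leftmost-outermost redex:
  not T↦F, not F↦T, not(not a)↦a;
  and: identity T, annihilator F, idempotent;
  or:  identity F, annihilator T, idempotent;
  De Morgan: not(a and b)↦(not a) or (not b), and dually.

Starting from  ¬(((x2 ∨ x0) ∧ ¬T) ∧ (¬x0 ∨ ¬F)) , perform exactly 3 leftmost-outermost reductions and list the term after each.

Answer: after 3 steps: ((¬x2 ∧ ¬x0) ∨ ¬¬T) ∨ ¬(¬x0 ∨ ¬F)

Derivation:
  start: ¬(((x2 ∨ x0) ∧ ¬T) ∧ (¬x0 ∨ ¬F))
  step 1: ¬((x2 ∨ x0) ∧ ¬T) ∨ ¬(¬x0 ∨ ¬F)
  step 2: (¬(x2 ∨ x0) ∨ ¬¬T) ∨ ¬(¬x0 ∨ ¬F)
  step 3: ((¬x2 ∧ ¬x0) ∨ ¬¬T) ∨ ¬(¬x0 ∨ ¬F)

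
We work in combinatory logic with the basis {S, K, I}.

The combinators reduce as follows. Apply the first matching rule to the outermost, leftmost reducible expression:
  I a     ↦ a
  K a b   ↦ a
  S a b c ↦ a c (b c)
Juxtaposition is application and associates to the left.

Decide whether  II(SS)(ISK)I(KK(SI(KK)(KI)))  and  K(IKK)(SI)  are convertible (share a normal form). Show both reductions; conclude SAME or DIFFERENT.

Term A:
  start: II(SS)(ISK)I(KK(SI(KK)(KI)))
  [1] I(SS)(ISK)I(KK(SI(KK)(KI)))
  [2] SS(ISK)I(KK(SI(KK)(KI)))
  [3] SI(ISKI)(KK(SI(KK)(KI)))
  [4] I(KK(SI(KK)(KI)))(ISKI(KK(SI(KK)(KI))))
  [5] KK(SI(KK)(KI))(ISKI(KK(SI(KK)(KI))))
  [6] K(ISKI(KK(SI(KK)(KI))))
  [7] K(SKI(KK(SI(KK)(KI))))
  [8] K(K(KK(SI(KK)(KI)))(I(KK(SI(KK)(KI)))))
  [9] K(KK(SI(KK)(KI)))
  [10] KK

Term B:
  start: K(IKK)(SI)
  [1] IKK
  [2] KK

Answer: SAME — A ⇓ KK, B ⇓ KK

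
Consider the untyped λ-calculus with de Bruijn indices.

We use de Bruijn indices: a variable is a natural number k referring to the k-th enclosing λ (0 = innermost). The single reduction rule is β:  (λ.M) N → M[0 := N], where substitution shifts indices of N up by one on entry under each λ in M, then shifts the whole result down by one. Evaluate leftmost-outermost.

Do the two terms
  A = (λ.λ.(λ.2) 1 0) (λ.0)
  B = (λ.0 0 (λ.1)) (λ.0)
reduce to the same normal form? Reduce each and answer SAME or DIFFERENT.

Term A:
  start: (λ.λ.(λ.2) 1 0) (λ.0)
  step 1: λ.(λ.λ.0) (λ.0) 0
  step 2: λ.(λ.0) 0
  step 3: λ.0

Term B:
  start: (λ.0 0 (λ.1)) (λ.0)
  step 1: (λ.0) (λ.0) (λ.λ.0)
  step 2: (λ.0) (λ.λ.0)
  step 3: λ.λ.0

Answer: DIFFERENT — A ⇓ λ.0, B ⇓ λ.λ.0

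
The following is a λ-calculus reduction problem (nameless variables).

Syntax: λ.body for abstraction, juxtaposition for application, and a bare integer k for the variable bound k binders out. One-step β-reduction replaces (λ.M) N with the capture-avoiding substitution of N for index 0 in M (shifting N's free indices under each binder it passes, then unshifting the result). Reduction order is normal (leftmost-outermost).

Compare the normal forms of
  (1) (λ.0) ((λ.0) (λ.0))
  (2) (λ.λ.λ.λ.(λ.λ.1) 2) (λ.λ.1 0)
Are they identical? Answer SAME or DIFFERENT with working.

Answer: DIFFERENT — A ⇓ λ.0, B ⇓ λ.λ.λ.λ.3

Reduction:
Term A:
  start: (λ.0) ((λ.0) (λ.0))
  step 1: (λ.0) (λ.0)
  step 2: λ.0

Term B:
  start: (λ.λ.λ.λ.(λ.λ.1) 2) (λ.λ.1 0)
  step 1: λ.λ.λ.(λ.λ.1) 2
  step 2: λ.λ.λ.λ.3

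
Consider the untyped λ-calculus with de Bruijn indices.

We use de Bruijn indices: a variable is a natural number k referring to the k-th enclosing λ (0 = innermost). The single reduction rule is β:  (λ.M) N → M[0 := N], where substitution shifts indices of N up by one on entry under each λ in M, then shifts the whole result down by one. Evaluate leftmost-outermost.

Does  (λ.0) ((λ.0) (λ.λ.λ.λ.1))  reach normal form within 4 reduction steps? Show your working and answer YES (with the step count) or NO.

  start: (λ.0) ((λ.0) (λ.λ.λ.λ.1))
  step 1: (λ.0) (λ.λ.λ.λ.1)
  step 2: λ.λ.λ.λ.1

Answer: YES — reaches normal form λ.λ.λ.λ.1 in 2 ≤ 4 steps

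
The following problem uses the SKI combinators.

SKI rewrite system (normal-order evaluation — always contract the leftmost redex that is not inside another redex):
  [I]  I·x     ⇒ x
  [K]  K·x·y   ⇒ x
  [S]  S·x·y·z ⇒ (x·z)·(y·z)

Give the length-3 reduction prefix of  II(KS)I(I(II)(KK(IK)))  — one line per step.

  start: II(KS)I(I(II)(KK(IK)))
  →1  I(KS)I(I(II)(KK(IK)))
  →2  KSI(I(II)(KK(IK)))
  →3  S(I(II)(KK(IK)))

Answer: after 3 steps: S(I(II)(KK(IK)))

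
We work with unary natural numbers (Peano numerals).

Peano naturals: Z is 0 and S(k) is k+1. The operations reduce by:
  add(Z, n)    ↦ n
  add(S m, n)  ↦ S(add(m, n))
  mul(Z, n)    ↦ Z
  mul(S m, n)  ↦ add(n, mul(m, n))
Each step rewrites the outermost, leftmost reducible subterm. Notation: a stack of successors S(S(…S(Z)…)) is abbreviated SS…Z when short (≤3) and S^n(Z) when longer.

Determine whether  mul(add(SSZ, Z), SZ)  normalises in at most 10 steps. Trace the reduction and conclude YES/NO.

Answer: YES — reaches normal form SSZ in 10 ≤ 10 steps

Reduction:
  start: mul(add(SSZ, Z), SZ)
  step 1: mul(S(add(SZ, Z)), SZ)
  step 2: add(SZ, mul(add(SZ, Z), SZ))
  step 3: S(add(Z, mul(add(SZ, Z), SZ)))
  step 4: S(mul(add(SZ, Z), SZ))
  step 5: S(mul(S(add(Z, Z)), SZ))
  step 6: S(add(SZ, mul(add(Z, Z), SZ)))
  step 7: S(S(add(Z, mul(add(Z, Z), SZ))))
  step 8: S(S(mul(add(Z, Z), SZ)))
  step 9: S(S(mul(Z, SZ)))
  step 10: SSZ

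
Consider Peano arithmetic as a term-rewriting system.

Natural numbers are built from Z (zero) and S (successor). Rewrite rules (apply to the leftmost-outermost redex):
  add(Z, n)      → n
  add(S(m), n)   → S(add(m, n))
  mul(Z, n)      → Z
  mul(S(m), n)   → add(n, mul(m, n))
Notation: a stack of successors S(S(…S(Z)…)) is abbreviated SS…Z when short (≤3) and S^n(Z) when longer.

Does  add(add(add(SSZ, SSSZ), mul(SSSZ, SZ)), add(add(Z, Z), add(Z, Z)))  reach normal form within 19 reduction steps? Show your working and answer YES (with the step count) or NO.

  start: add(add(add(SSZ, SSSZ), mul(SSSZ, SZ)), add(add(Z, Z), add(Z, Z)))
  →1  add(add(S(add(SZ, SSSZ)), mul(SSSZ, SZ)), add(add(Z, Z), add(Z, Z)))
  →2  add(S(add(add(SZ, SSSZ), mul(SSSZ, SZ))), add(add(Z, Z), add(Z, Z)))
  →3  S(add(add(add(SZ, SSSZ), mul(SSSZ, SZ)), add(add(Z, Z), add(Z, Z))))
  →4  S(add(add(S(add(Z, SSSZ)), mul(SSSZ, SZ)), add(add(Z, Z), add(Z, Z))))
  →5  S(add(S(add(add(Z, SSSZ), mul(SSSZ, SZ))), add(add(Z, Z), add(Z, Z))))
  →6  S(S(add(add(add(Z, SSSZ), mul(SSSZ, SZ)), add(add(Z, Z), add(Z, Z)))))
  →7  S(S(add(add(SSSZ, mul(SSSZ, SZ)), add(add(Z, Z), add(Z, Z)))))
  →8  S(S(add(S(add(SSZ, mul(SSSZ, SZ))), add(add(Z, Z), add(Z, Z)))))
  →9  S(S(S(add(add(SSZ, mul(SSSZ, SZ)), add(add(Z, Z), add(Z, Z))))))
  →10  S(S(S(add(S(add(SZ, mul(SSSZ, SZ))), add(add(Z, Z), add(Z, Z))))))
  →11  S(S(S(S(add(add(SZ, mul(SSSZ, SZ)), add(add(Z, Z), add(Z, Z)))))))
  →12  S(S(S(S(add(S(add(Z, mul(SSSZ, SZ))), add(add(Z, Z), add(Z, Z)))))))
  →13  S(S(S(S(S(add(add(Z, mul(SSSZ, SZ)), add(add(Z, Z), add(Z, Z))))))))
  →14  S(S(S(S(S(add(mul(SSSZ, SZ), add(add(Z, Z), add(Z, Z))))))))
  →15  S(S(S(S(S(add(add(SZ, mul(SSZ, SZ)), add(add(Z, Z), add(Z, Z))))))))
  →16  S(S(S(S(S(add(S(add(Z, mul(SSZ, SZ))), add(add(Z, Z), add(Z, Z))))))))
  →17  S(S(S(S(S(S(add(add(Z, mul(SSZ, SZ)), add(add(Z, Z), add(Z, Z)))))))))
  →18  S(S(S(S(S(S(add(mul(SSZ, SZ), add(add(Z, Z), add(Z, Z)))))))))
  →19  S(S(S(S(S(S(add(add(SZ, mul(SZ, SZ)), add(add(Z, Z), add(Z, Z)))))))))

Answer: NO — after 19 steps the term is S(S(S(S(S(S(add(add(SZ, mul(SZ, SZ)), add(add(Z, Z), add(Z, Z))))))))), not yet normal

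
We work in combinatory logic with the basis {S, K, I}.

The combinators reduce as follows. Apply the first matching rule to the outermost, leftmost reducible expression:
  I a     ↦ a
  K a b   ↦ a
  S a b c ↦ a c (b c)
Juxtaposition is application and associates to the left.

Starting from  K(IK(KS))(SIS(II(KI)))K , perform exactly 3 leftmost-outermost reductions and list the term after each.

  start: K(IK(KS))(SIS(II(KI)))K
  [1] IK(KS)K
  [2] K(KS)K
  [3] KS

Answer: after 3 steps: KS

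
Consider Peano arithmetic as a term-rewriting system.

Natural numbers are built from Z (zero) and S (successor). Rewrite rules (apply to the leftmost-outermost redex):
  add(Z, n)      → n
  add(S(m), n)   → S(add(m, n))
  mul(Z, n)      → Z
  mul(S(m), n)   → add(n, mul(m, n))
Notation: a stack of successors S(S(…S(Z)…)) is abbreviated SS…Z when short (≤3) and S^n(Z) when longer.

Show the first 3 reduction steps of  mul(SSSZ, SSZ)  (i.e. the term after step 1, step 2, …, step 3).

  start: mul(SSSZ, SSZ)
  →1  add(SSZ, mul(SSZ, SSZ))
  →2  S(add(SZ, mul(SSZ, SSZ)))
  →3  S(S(add(Z, mul(SSZ, SSZ))))

Answer: after 3 steps: S(S(add(Z, mul(SSZ, SSZ))))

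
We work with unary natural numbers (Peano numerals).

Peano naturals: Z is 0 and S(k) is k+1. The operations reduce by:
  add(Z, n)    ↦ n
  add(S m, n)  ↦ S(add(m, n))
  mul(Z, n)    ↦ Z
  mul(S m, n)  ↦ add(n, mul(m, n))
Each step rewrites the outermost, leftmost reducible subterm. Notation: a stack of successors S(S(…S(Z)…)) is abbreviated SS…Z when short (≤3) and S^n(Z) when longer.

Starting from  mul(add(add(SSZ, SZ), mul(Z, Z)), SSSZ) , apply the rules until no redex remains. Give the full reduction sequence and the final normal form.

  start: mul(add(add(SSZ, SZ), mul(Z, Z)), SSSZ)
  [1] mul(add(S(add(SZ, SZ)), mul(Z, Z)), SSSZ)
  [2] mul(S(add(add(SZ, SZ), mul(Z, Z))), SSSZ)
  [3] add(SSSZ, mul(add(add(SZ, SZ), mul(Z, Z)), SSSZ))
  [4] S(add(SSZ, mul(add(add(SZ, SZ), mul(Z, Z)), SSSZ)))
  [5] S(S(add(SZ, mul(add(add(SZ, SZ), mul(Z, Z)), SSSZ))))
  [6] S(S(S(add(Z, mul(add(add(SZ, SZ), mul(Z, Z)), SSSZ)))))
  [7] S(S(S(mul(add(add(SZ, SZ), mul(Z, Z)), SSSZ))))
  [8] S(S(S(mul(add(S(add(Z, SZ)), mul(Z, Z)), SSSZ))))
  [9] S(S(S(mul(S(add(add(Z, SZ), mul(Z, Z))), SSSZ))))
  [10] S(S(S(add(SSSZ, mul(add(add(Z, SZ), mul(Z, Z)), SSSZ)))))
  [11] S(S(S(S(add(SSZ, mul(add(add(Z, SZ), mul(Z, Z)), SSSZ))))))
  [12] S(S(S(S(S(add(SZ, mul(add(add(Z, SZ), mul(Z, Z)), SSSZ)))))))
  [13] S(S(S(S(S(S(add(Z, mul(add(add(Z, SZ), mul(Z, Z)), SSSZ))))))))
  [14] S(S(S(S(S(S(mul(add(add(Z, SZ), mul(Z, Z)), SSSZ)))))))
  [15] S(S(S(S(S(S(mul(add(SZ, mul(Z, Z)), SSSZ)))))))
  [16] S(S(S(S(S(S(mul(S(add(Z, mul(Z, Z))), SSSZ)))))))
  [17] S(S(S(S(S(S(add(SSSZ, mul(add(Z, mul(Z, Z)), SSSZ))))))))
  [18] S(S(S(S(S(S(S(add(SSZ, mul(add(Z, mul(Z, Z)), SSSZ)))))))))
  [19] S(S(S(S(S(S(S(S(add(SZ, mul(add(Z, mul(Z, Z)), SSSZ))))))))))
  [20] S(S(S(S(S(S(S(S(S(add(Z, mul(add(Z, mul(Z, Z)), SSSZ)))))))))))
  [21] S(S(S(S(S(S(S(S(S(mul(add(Z, mul(Z, Z)), SSSZ))))))))))
  [22] S(S(S(S(S(S(S(S(S(mul(mul(Z, Z), SSSZ))))))))))
  [23] S(S(S(S(S(S(S(S(S(mul(Z, SSSZ))))))))))
  [24] S^9(Z)

Answer: normal form = S^9(Z)  (in 24 steps)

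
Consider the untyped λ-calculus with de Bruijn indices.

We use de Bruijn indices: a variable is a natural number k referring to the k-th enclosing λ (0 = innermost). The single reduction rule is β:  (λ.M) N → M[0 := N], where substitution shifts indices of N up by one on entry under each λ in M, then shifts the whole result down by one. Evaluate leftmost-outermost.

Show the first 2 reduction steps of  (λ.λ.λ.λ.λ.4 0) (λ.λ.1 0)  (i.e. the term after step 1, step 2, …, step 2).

  start: (λ.λ.λ.λ.λ.4 0) (λ.λ.1 0)
  step 1: λ.λ.λ.λ.(λ.λ.1 0) 0
  step 2: λ.λ.λ.λ.λ.1 0

Answer: after 2 steps: λ.λ.λ.λ.λ.1 0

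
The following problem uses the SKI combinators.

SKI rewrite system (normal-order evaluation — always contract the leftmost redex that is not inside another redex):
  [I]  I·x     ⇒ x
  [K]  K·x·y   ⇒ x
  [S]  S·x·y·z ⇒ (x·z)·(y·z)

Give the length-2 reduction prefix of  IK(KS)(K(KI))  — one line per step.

Answer: after 2 steps: KS

Working:
  start: IK(KS)(K(KI))
  [1] K(KS)(K(KI))
  [2] KS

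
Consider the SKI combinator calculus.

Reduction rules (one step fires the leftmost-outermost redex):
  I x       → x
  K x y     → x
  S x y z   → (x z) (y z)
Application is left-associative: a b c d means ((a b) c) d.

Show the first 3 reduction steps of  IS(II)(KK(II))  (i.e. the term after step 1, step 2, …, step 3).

Answer: after 3 steps: SIK

Derivation:
  start: IS(II)(KK(II))
  [1] S(II)(KK(II))
  [2] SI(KK(II))
  [3] SIK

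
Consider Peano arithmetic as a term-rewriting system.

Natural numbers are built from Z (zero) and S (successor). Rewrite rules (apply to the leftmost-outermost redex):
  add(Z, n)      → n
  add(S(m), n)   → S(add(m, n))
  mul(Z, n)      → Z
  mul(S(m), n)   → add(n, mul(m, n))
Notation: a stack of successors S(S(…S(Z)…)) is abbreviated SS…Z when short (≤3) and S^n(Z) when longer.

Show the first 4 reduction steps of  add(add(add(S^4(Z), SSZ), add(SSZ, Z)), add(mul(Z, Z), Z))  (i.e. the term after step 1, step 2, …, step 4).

Answer: after 4 steps: S(add(add(S(add(SSZ, SSZ)), add(SSZ, Z)), add(mul(Z, Z), Z)))

Derivation:
  start: add(add(add(S^4(Z), SSZ), add(SSZ, Z)), add(mul(Z, Z), Z))
  step 1: add(add(S(add(SSSZ, SSZ)), add(SSZ, Z)), add(mul(Z, Z), Z))
  step 2: add(S(add(add(SSSZ, SSZ), add(SSZ, Z))), add(mul(Z, Z), Z))
  step 3: S(add(add(add(SSSZ, SSZ), add(SSZ, Z)), add(mul(Z, Z), Z)))
  step 4: S(add(add(S(add(SSZ, SSZ)), add(SSZ, Z)), add(mul(Z, Z), Z)))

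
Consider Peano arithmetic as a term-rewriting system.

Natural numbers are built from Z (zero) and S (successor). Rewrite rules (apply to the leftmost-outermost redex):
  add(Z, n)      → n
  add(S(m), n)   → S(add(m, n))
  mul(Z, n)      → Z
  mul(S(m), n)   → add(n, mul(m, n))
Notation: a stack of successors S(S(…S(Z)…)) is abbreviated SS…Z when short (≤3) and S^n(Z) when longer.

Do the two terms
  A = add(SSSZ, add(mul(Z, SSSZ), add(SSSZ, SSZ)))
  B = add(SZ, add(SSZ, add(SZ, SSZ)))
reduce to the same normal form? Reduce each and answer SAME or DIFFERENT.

Term A:
  start: add(SSSZ, add(mul(Z, SSSZ), add(SSSZ, SSZ)))
  [1] S(add(SSZ, add(mul(Z, SSSZ), add(SSSZ, SSZ))))
  [2] S(S(add(SZ, add(mul(Z, SSSZ), add(SSSZ, SSZ)))))
  [3] S(S(S(add(Z, add(mul(Z, SSSZ), add(SSSZ, SSZ))))))
  [4] S(S(S(add(mul(Z, SSSZ), add(SSSZ, SSZ)))))
  [5] S(S(S(add(Z, add(SSSZ, SSZ)))))
  [6] S(S(S(add(SSSZ, SSZ))))
  [7] S(S(S(S(add(SSZ, SSZ)))))
  [8] S(S(S(S(S(add(SZ, SSZ))))))
  [9] S(S(S(S(S(S(add(Z, SSZ)))))))
  [10] S^8(Z)

Term B:
  start: add(SZ, add(SSZ, add(SZ, SSZ)))
  [1] S(add(Z, add(SSZ, add(SZ, SSZ))))
  [2] S(add(SSZ, add(SZ, SSZ)))
  [3] S(S(add(SZ, add(SZ, SSZ))))
  [4] S(S(S(add(Z, add(SZ, SSZ)))))
  [5] S(S(S(add(SZ, SSZ))))
  [6] S(S(S(S(add(Z, SSZ)))))
  [7] S^6(Z)

Answer: DIFFERENT — A ⇓ S^8(Z), B ⇓ S^6(Z)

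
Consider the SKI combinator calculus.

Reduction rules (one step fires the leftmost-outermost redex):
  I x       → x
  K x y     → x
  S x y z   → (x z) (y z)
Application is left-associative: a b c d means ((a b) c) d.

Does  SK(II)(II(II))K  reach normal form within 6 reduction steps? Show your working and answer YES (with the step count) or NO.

Answer: YES — reaches normal form K in 6 ≤ 6 steps

Reduction:
  start: SK(II)(II(II))K
  [1] K(II(II))(II(II(II)))K
  [2] II(II)K
  [3] I(II)K
  [4] IIK
  [5] IK
  [6] K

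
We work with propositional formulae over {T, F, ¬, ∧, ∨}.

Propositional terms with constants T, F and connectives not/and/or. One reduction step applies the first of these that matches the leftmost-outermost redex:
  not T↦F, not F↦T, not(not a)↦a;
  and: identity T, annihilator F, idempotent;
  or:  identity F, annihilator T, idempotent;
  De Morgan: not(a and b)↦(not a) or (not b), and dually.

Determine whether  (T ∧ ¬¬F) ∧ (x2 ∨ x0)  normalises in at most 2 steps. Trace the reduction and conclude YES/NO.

Answer: NO — after 2 steps the term is F ∧ (x2 ∨ x0), not yet normal

Reduction:
  start: (T ∧ ¬¬F) ∧ (x2 ∨ x0)
  [1] ¬¬F ∧ (x2 ∨ x0)
  [2] F ∧ (x2 ∨ x0)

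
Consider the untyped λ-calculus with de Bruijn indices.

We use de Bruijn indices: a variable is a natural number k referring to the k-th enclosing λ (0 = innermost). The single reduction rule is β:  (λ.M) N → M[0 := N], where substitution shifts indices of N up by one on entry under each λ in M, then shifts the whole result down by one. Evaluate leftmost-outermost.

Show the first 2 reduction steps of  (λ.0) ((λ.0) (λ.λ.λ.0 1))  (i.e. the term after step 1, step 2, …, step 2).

  start: (λ.0) ((λ.0) (λ.λ.λ.0 1))
  step 1: (λ.0) (λ.λ.λ.0 1)
  step 2: λ.λ.λ.0 1

Answer: after 2 steps: λ.λ.λ.0 1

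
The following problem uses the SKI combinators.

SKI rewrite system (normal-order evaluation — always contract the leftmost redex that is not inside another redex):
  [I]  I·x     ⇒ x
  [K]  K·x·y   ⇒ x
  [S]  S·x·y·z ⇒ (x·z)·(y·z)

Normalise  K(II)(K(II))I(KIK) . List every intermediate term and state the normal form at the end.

Answer: normal form = I  (in 5 steps)

Working:
  start: K(II)(K(II))I(KIK)
  [1] III(KIK)
  [2] II(KIK)
  [3] I(KIK)
  [4] KIK
  [5] I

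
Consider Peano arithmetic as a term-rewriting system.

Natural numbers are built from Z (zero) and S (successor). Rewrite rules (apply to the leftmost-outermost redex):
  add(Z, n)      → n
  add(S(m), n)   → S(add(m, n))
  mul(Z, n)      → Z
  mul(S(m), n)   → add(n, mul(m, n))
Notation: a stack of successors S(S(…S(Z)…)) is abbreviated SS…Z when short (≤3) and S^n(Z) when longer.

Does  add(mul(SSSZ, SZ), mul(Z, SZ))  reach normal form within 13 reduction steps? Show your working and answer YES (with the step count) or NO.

  start: add(mul(SSSZ, SZ), mul(Z, SZ))
  step 1: add(add(SZ, mul(SSZ, SZ)), mul(Z, SZ))
  step 2: add(S(add(Z, mul(SSZ, SZ))), mul(Z, SZ))
  step 3: S(add(add(Z, mul(SSZ, SZ)), mul(Z, SZ)))
  step 4: S(add(mul(SSZ, SZ), mul(Z, SZ)))
  step 5: S(add(add(SZ, mul(SZ, SZ)), mul(Z, SZ)))
  step 6: S(add(S(add(Z, mul(SZ, SZ))), mul(Z, SZ)))
  step 7: S(S(add(add(Z, mul(SZ, SZ)), mul(Z, SZ))))
  step 8: S(S(add(mul(SZ, SZ), mul(Z, SZ))))
  step 9: S(S(add(add(SZ, mul(Z, SZ)), mul(Z, SZ))))
  step 10: S(S(add(S(add(Z, mul(Z, SZ))), mul(Z, SZ))))
  step 11: S(S(S(add(add(Z, mul(Z, SZ)), mul(Z, SZ)))))
  step 12: S(S(S(add(mul(Z, SZ), mul(Z, SZ)))))
  step 13: S(S(S(add(Z, mul(Z, SZ)))))

Answer: NO — after 13 steps the term is S(S(S(add(Z, mul(Z, SZ))))), not yet normal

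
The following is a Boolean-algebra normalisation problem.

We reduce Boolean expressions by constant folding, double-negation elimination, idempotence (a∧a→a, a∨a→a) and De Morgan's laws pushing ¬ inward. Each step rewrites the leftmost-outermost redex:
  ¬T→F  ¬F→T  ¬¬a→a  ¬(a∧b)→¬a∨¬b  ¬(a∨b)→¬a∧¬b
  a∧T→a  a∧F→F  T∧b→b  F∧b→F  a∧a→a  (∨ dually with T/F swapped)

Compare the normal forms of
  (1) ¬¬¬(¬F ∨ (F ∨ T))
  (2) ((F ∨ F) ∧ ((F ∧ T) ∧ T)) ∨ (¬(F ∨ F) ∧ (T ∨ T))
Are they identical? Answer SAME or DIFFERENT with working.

Term A:
  start: ¬¬¬(¬F ∨ (F ∨ T))
  [1] ¬(¬F ∨ (F ∨ T))
  [2] ¬¬F ∧ ¬(F ∨ T)
  [3] F ∧ ¬(F ∨ T)
  [4] F

Term B:
  start: ((F ∨ F) ∧ ((F ∧ T) ∧ T)) ∨ (¬(F ∨ F) ∧ (T ∨ T))
  [1] (F ∧ ((F ∧ T) ∧ T)) ∨ (¬(F ∨ F) ∧ (T ∨ T))
  [2] F ∨ (¬(F ∨ F) ∧ (T ∨ T))
  [3] ¬(F ∨ F) ∧ (T ∨ T)
  [4] (¬F ∧ ¬F) ∧ (T ∨ T)
  [5] ¬F ∧ (T ∨ T)
  [6] T ∧ (T ∨ T)
  [7] T ∨ T
  [8] T

Answer: DIFFERENT — A ⇓ F, B ⇓ T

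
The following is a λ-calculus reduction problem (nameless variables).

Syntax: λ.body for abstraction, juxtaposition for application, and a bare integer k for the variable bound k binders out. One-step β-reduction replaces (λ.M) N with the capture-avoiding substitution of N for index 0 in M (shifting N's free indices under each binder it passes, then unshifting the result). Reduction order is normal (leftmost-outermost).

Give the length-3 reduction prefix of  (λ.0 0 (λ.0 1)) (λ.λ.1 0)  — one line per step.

Answer: after 3 steps: (λ.λ.1 0) (λ.0 (λ.λ.1 0))

Derivation:
  start: (λ.0 0 (λ.0 1)) (λ.λ.1 0)
  [1] (λ.λ.1 0) (λ.λ.1 0) (λ.0 (λ.λ.1 0))
  [2] (λ.(λ.λ.1 0) 0) (λ.0 (λ.λ.1 0))
  [3] (λ.λ.1 0) (λ.0 (λ.λ.1 0))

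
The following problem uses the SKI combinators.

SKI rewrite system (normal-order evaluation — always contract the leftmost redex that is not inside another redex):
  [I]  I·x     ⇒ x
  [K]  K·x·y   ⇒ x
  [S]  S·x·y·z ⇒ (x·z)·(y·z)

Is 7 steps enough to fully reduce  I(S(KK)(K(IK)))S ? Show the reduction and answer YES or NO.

Answer: YES — reaches normal form KK in 5 ≤ 7 steps

Derivation:
  start: I(S(KK)(K(IK)))S
  step 1: S(KK)(K(IK))S
  step 2: KKS(K(IK)S)
  step 3: K(K(IK)S)
  step 4: K(IK)
  step 5: KK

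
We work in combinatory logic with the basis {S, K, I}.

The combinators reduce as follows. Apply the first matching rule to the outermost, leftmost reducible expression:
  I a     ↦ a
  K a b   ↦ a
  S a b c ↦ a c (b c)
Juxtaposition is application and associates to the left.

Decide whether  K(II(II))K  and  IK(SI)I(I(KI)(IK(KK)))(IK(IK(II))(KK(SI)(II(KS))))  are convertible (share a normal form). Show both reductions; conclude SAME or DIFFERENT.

Answer: SAME — A ⇓ I, B ⇓ I

Working:
Term A:
  start: K(II(II))K
  [1] II(II)
  [2] I(II)
  [3] II
  [4] I

Term B:
  start: IK(SI)I(I(KI)(IK(KK)))(IK(IK(II))(KK(SI)(II(KS))))
  [1] K(SI)I(I(KI)(IK(KK)))(IK(IK(II))(KK(SI)(II(KS))))
  [2] SI(I(KI)(IK(KK)))(IK(IK(II))(KK(SI)(II(KS))))
  [3] I(IK(IK(II))(KK(SI)(II(KS))))(I(KI)(IK(KK))(IK(IK(II))(KK(SI)(II(KS)))))
  [4] IK(IK(II))(KK(SI)(II(KS)))(I(KI)(IK(KK))(IK(IK(II))(KK(SI)(II(KS)))))
  [5] K(IK(II))(KK(SI)(II(KS)))(I(KI)(IK(KK))(IK(IK(II))(KK(SI)(II(KS)))))
  [6] IK(II)(I(KI)(IK(KK))(IK(IK(II))(KK(SI)(II(KS)))))
  [7] K(II)(I(KI)(IK(KK))(IK(IK(II))(KK(SI)(II(KS)))))
  [8] II
  [9] I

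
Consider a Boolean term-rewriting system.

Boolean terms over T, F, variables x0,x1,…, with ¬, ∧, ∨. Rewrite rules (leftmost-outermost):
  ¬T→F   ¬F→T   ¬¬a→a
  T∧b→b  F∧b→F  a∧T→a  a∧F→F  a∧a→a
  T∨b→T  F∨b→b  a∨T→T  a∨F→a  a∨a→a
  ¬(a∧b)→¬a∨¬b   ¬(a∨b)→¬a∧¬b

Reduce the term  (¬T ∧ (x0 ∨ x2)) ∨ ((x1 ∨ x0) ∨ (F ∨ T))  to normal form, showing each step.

Answer: normal form = T  (in 5 steps)

Reduction:
  start: (¬T ∧ (x0 ∨ x2)) ∨ ((x1 ∨ x0) ∨ (F ∨ T))
  [1] (F ∧ (x0 ∨ x2)) ∨ ((x1 ∨ x0) ∨ (F ∨ T))
  [2] F ∨ ((x1 ∨ x0) ∨ (F ∨ T))
  [3] (x1 ∨ x0) ∨ (F ∨ T)
  [4] (x1 ∨ x0) ∨ T
  [5] T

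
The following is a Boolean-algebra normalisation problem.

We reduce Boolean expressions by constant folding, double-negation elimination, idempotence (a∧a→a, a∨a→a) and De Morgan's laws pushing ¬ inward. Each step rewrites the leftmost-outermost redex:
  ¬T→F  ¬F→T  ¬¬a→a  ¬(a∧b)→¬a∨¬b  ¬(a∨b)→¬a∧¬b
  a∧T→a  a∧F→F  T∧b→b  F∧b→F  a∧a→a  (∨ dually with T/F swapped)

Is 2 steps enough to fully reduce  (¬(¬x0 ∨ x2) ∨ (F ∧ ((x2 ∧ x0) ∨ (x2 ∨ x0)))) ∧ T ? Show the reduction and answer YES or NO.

  start: (¬(¬x0 ∨ x2) ∨ (F ∧ ((x2 ∧ x0) ∨ (x2 ∨ x0)))) ∧ T
  [1] ¬(¬x0 ∨ x2) ∨ (F ∧ ((x2 ∧ x0) ∨ (x2 ∨ x0)))
  [2] (¬¬x0 ∧ ¬x2) ∨ (F ∧ ((x2 ∧ x0) ∨ (x2 ∨ x0)))

Answer: NO — after 2 steps the term is (¬¬x0 ∧ ¬x2) ∨ (F ∧ ((x2 ∧ x0) ∨ (x2 ∨ x0))), not yet normal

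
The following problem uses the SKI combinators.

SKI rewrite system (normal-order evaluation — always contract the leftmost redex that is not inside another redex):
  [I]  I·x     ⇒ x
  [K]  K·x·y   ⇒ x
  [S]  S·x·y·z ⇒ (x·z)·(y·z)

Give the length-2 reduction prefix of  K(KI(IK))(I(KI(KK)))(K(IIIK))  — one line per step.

  start: K(KI(IK))(I(KI(KK)))(K(IIIK))
  [1] KI(IK)(K(IIIK))
  [2] I(K(IIIK))

Answer: after 2 steps: I(K(IIIK))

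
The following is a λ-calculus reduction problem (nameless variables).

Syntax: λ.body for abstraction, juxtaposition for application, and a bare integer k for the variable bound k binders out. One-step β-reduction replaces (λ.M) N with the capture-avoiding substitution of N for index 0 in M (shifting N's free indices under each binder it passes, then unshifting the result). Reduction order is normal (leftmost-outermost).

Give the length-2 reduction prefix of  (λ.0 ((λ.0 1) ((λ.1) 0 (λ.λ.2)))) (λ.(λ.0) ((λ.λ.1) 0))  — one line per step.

Answer: after 2 steps: (λ.0) ((λ.λ.1) ((λ.0 (λ.(λ.0) ((λ.λ.1) 0))) ((λ.λ.(λ.0) ((λ.λ.1) 0)) (λ.(λ.0) ((λ.λ.1) 0)) (λ.λ.λ.(λ.0) ((λ.λ.1) 0)))))

Working:
  start: (λ.0 ((λ.0 1) ((λ.1) 0 (λ.λ.2)))) (λ.(λ.0) ((λ.λ.1) 0))
  →1  (λ.(λ.0) ((λ.λ.1) 0)) ((λ.0 (λ.(λ.0) ((λ.λ.1) 0))) ((λ.λ.(λ.0) ((λ.λ.1) 0)) (λ.(λ.0) ((λ.λ.1) 0)) (λ.λ.λ.(λ.0) ((λ.λ.1) 0))))
  →2  (λ.0) ((λ.λ.1) ((λ.0 (λ.(λ.0) ((λ.λ.1) 0))) ((λ.λ.(λ.0) ((λ.λ.1) 0)) (λ.(λ.0) ((λ.λ.1) 0)) (λ.λ.λ.(λ.0) ((λ.λ.1) 0)))))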